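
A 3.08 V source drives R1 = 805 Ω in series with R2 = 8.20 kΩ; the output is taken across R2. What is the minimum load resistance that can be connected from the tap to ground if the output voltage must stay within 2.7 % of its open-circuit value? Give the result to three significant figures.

Output resistance R_th = R1‖R2 = (805 × 8200)/9005 = 733.0 Ω.
The fractional drop is R_th/(R_th + R_L); requiring this ≤ 0.0270 gives R_L ≥ R_th(1/0.0270 − 1) = 733.0 × 36.04 = 26.4 kΩ.

R_L(min) ≈ 26.4 kΩ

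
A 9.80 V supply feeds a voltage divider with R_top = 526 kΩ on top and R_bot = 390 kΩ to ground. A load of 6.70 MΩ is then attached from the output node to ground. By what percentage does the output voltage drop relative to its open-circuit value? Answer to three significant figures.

3.23 %

The divider's output (Thévenin) resistance is R_top‖R_bot = 224.0 kΩ.
Fractional drop under load = R_th/(R_th + R_L) = 224.0 / (224.0 + 6700) = 0.03234.
So the output falls by 3.23 %.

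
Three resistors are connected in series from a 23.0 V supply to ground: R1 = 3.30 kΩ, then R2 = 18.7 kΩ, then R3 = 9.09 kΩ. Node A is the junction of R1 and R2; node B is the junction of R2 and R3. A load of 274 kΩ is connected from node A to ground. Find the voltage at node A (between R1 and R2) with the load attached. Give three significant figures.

V ≈ 20.3 V

Below node A the series string R2+R3 = 27.79 kΩ sits in parallel with the 274 kΩ load: 25.23 kΩ.
V_A = 23.0 × 25.23/(3.30 + 25.23) = 20.3 V.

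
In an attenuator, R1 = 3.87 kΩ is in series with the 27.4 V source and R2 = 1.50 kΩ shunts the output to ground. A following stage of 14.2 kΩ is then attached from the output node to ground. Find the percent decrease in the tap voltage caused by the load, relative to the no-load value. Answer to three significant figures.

7.07 %

The divider's output (Thévenin) resistance is R1‖R2 = 1.081 kΩ.
Fractional drop under load = R_th/(R_th + R_L) = 1.081 / (1.081 + 14.2) = 0.07074.
So the output falls by 7.07 %.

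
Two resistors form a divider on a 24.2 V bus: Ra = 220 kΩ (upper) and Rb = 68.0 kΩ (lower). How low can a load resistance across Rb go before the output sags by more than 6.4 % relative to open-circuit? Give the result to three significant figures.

R_L(min) ≈ 760 kΩ

Output resistance R_th = Ra‖Rb = (220 × 68.0)/288.0 = 51.94 kΩ.
The fractional drop is R_th/(R_th + R_L); requiring this ≤ 0.0640 gives R_L ≥ R_th(1/0.0640 − 1) = 51.94 × 14.62 = 760 kΩ.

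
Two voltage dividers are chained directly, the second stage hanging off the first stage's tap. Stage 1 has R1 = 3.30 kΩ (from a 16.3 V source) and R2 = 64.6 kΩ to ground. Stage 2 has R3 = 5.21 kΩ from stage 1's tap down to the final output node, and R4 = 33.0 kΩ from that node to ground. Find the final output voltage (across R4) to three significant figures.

V_out ≈ 12.4 V

Stage 2 presents R3+R4 = 38.21 kΩ as a load on stage 1's tap.
Stage 1's lower leg becomes R2‖(R3+R4) = 24.01 kΩ, so V_mid = 16.3 × 24.01/27.31 = 14.33 V.
Stage 2 is itself unloaded: V_out = V_mid × R4/(R3+R4) = 14.33 × 33.0/38.21 = 12.4 V.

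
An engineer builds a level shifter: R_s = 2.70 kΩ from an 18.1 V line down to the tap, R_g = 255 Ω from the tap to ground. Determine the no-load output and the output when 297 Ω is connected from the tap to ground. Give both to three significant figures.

Unloaded: 1.56 V; loaded: 0.875 V

Open-circuit: V = 18.1 × 255/(2700 + 255) = 1.56 V.
With the load, R_g becomes R_g‖R_L = 137.2 Ω, so V = 18.1 × 137.2/2837 = 0.875 V.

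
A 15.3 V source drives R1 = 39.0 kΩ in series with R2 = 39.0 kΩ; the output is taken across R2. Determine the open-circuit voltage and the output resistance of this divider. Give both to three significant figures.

V_th = 7.65 V, R_th = 19.5 kΩ

V_th is the open-circuit tap voltage: 15.3 × 39.0/(39.0 + 39.0) = 7.65 V.
With the supply zeroed, R1 and R2 appear in parallel from the tap: R_th = R1‖R2 = (39.0 × 39.0)/78.00 = 19.5 kΩ.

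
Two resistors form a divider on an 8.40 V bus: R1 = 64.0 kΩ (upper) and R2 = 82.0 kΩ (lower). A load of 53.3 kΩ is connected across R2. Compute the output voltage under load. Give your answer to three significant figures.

V_out ≈ 2.82 V

The load sits in parallel with R2: R2‖R_L = (82.0 × 53.3) / (82.0 + 53.3) = 32.30 kΩ.
V_out = 8.40 × 32.30 / (64.0 + 32.30) = 8.40 × 32.30/96.30 = 2.82 V.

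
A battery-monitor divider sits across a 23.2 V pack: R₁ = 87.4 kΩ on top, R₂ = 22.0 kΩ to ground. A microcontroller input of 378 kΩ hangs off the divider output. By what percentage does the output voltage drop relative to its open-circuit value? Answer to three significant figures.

The divider's output (Thévenin) resistance is R₁‖R₂ = 17.58 kΩ.
Fractional drop under load = R_th/(R_th + R_L) = 17.58 / (17.58 + 378) = 0.04443.
So the output falls by 4.44 %.

4.44 %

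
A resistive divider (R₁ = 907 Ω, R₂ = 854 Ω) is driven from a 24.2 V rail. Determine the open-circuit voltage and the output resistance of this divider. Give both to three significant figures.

V_th is the open-circuit tap voltage: 24.2 × 854/(907 + 854) = 11.7 V.
With the supply zeroed, R₁ and R₂ appear in parallel from the tap: R_th = R₁‖R₂ = (907 × 854)/1761 = 440 Ω.

V_th = 11.7 V, R_th = 440 Ω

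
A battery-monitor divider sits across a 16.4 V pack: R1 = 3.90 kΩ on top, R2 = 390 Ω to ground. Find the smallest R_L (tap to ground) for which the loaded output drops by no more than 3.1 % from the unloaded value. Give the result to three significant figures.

R_L(min) ≈ 11.1 kΩ

Output resistance R_th = R1‖R2 = (3900 × 390)/4290 = 354.5 Ω.
The fractional drop is R_th/(R_th + R_L); requiring this ≤ 0.0310 gives R_L ≥ R_th(1/0.0310 − 1) = 354.5 × 31.26 = 11.1 kΩ.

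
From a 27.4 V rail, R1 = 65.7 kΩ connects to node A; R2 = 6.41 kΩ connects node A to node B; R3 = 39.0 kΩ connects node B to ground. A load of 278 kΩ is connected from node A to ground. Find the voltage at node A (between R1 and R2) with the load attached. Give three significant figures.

Below node A the series string R2+R3 = 45.41 kΩ sits in parallel with the 278 kΩ load: 39.03 kΩ.
V_A = 27.4 × 39.03/(65.7 + 39.03) = 10.2 V.

V ≈ 10.2 V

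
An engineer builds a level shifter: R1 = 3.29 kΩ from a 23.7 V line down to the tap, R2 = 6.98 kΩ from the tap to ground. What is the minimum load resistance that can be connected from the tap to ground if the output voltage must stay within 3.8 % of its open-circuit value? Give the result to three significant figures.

Output resistance R_th = R1‖R2 = (3.29 × 6.98)/10.27 = 2.236 kΩ.
The fractional drop is R_th/(R_th + R_L); requiring this ≤ 0.0380 gives R_L ≥ R_th(1/0.0380 − 1) = 2.236 × 25.32 = 56.6 kΩ.

R_L(min) ≈ 56.6 kΩ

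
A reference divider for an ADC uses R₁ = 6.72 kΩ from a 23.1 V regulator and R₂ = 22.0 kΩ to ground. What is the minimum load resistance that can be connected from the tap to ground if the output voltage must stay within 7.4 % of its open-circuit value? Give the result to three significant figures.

R_L(min) ≈ 64.4 kΩ

Output resistance R_th = R₁‖R₂ = (6.72 × 22.0)/28.72 = 5.148 kΩ.
The fractional drop is R_th/(R_th + R_L); requiring this ≤ 0.0740 gives R_L ≥ R_th(1/0.0740 − 1) = 5.148 × 12.51 = 64.4 kΩ.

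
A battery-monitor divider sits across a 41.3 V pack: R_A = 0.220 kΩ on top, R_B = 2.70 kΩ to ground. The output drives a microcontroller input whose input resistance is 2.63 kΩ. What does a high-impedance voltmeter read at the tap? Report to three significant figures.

V_out ≈ 35.4 V

The load sits in parallel with R_B: R_B‖R_L = (2700 × 2630) / (2700 + 2630) = 1332 Ω.
V_out = 41.3 × 1332 / (220 + 1332) = 41.3 × 1332/1552 = 35.4 V.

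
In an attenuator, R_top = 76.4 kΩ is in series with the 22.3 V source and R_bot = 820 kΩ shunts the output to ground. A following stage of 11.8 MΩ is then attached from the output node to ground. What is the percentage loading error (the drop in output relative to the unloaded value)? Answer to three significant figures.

0.589 %

The divider's output (Thévenin) resistance is R_top‖R_bot = 69.89 kΩ.
Fractional drop under load = R_th/(R_th + R_L) = 69.89 / (69.89 + 11800) = 0.005888.
So the output falls by 0.589 %.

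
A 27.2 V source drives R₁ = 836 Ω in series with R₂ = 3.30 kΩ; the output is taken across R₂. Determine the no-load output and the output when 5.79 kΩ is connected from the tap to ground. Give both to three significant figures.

Open-circuit: V = 27.2 × 3300/(836 + 3300) = 21.7 V.
With the load, R₂ becomes R₂‖R_L = 2102 Ω, so V = 27.2 × 2102/2938 = 19.5 V.

Unloaded: 21.7 V; loaded: 19.5 V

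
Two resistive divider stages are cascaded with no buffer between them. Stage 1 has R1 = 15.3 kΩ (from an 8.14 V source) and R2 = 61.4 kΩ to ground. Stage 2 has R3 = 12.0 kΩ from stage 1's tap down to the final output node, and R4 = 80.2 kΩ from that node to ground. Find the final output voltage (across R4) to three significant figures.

Stage 2 presents R3+R4 = 92.20 kΩ as a load on stage 1's tap.
Stage 1's lower leg becomes R2‖(R3+R4) = 36.86 kΩ, so V_mid = 8.14 × 36.86/52.16 = 5.752 V.
Stage 2 is itself unloaded: V_out = V_mid × R4/(R3+R4) = 5.752 × 80.2/92.20 = 5.00 V.

V_out ≈ 5.00 V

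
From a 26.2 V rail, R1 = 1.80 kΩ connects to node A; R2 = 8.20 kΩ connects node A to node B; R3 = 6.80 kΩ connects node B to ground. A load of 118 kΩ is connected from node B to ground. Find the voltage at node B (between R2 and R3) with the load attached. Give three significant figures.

V ≈ 10.3 V

At node B, R3 is in parallel with the load: R3‖R_L = 6.429 kΩ.
Below node A the resistance is R2 + (R3‖R_L) = 14.63 kΩ, so V_A = 26.2 × 14.63/16.43 = 23.33 V.
Then V_B = V_A × (R3‖R_L)/(R2 + R3‖R_L) = 23.33 × 6.429/14.63 = 10.3 V.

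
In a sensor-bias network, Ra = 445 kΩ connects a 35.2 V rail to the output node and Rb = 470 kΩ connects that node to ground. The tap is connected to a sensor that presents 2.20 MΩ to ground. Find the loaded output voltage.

V_out ≈ 16.4 V

The load sits in parallel with Rb: Rb‖R_L = (470 × 2200) / (470 + 2200) = 387.3 kΩ.
V_out = 35.2 × 387.3 / (445 + 387.3) = 35.2 × 387.3/832.3 = 16.4 V.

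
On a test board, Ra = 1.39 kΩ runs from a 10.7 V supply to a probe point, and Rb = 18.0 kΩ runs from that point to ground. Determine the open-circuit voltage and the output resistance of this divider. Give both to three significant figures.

V_th = 9.93 V, R_th = 1.29 kΩ

V_th is the open-circuit tap voltage: 10.7 × 18.0/(1.39 + 18.0) = 9.93 V.
With the supply zeroed, Ra and Rb appear in parallel from the tap: R_th = Ra‖Rb = (1.39 × 18.0)/19.39 = 1.29 kΩ.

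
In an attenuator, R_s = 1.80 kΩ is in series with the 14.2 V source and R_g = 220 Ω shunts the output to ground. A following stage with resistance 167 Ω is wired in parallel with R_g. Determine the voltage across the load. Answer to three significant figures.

V_out ≈ 0.711 V

The load sits in parallel with R_g: R_g‖R_L = (220 × 167) / (220 + 167) = 94.94 Ω.
V_out = 14.2 × 94.94 / (1800 + 94.94) = 14.2 × 94.94/1895 = 0.711 V.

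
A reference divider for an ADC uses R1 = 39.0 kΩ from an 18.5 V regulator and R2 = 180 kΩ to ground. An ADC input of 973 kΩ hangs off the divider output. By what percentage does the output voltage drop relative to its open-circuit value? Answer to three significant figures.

The divider's output (Thévenin) resistance is R1‖R2 = 32.05 kΩ.
Fractional drop under load = R_th/(R_th + R_L) = 32.05 / (32.05 + 973) = 0.03189.
So the output falls by 3.19 %.

3.19 %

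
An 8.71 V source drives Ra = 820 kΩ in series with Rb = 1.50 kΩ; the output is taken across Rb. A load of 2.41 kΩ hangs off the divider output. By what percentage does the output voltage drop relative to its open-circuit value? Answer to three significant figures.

38.3 %

Unloaded V = 8.71 × 1.50/821.5 = 0.01590 V.
Loaded: Rb‖R_L = 0.9246 kΩ, giving V = 8.71 × 0.9246/820.9 = 0.009809 V.
Drop = (0.01590 − 0.009809) / 0.01590 = 38.3 %.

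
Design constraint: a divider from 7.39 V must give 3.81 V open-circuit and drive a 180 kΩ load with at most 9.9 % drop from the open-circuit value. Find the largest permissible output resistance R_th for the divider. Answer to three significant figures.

R_th ≤ 19.8 kΩ

Loading drop = R_th/(R_th + R_L) ≤ 0.0990, so R_th ≤ R_L · ε/(1−ε) = 180 kΩ × 0.0990/0.9010 = 19.8 kΩ.
(Any R1, R2 with R2/(R1+R2) = 0.516 and R1‖R2 ≤ 19.8 kΩ will meet the spec.)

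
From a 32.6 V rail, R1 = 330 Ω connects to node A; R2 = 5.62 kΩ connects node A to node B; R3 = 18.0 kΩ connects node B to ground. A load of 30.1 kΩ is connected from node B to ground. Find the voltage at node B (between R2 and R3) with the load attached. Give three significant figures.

At node B, R3 is in parallel with the load: R3‖R_L = 11260 Ω.
Below node A the resistance is R2 + (R3‖R_L) = 16880 Ω, so V_A = 32.6 × 16880/17210 = 31.98 V.
Then V_B = V_A × (R3‖R_L)/(R2 + R3‖R_L) = 31.98 × 11260/16880 = 21.3 V.

V ≈ 21.3 V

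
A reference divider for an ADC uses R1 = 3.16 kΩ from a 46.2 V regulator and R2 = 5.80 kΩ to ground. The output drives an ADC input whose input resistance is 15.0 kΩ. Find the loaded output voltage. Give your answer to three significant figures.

V_out ≈ 26.3 V

The load sits in parallel with R2: R2‖R_L = (5.80 × 15.0) / (5.80 + 15.0) = 4.183 kΩ.
V_out = 46.2 × 4.183 / (3.16 + 4.183) = 46.2 × 4.183/7.343 = 26.3 V.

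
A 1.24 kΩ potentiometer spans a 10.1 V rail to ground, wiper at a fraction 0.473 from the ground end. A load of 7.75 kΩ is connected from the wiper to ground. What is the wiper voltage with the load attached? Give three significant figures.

V ≈ 4.59 V

The wiper splits the pot into (1−α)R = 653.5 Ω above and αR = 586.5 Ω below.
Lower section ‖ load = 545.3 Ω.
V_wiper = 10.1 × 545.3/(653.5 + 545.3) = 4.59 V.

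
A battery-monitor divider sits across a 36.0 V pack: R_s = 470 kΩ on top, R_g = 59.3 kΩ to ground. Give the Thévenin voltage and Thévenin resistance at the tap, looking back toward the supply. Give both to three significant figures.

V_th is the open-circuit tap voltage: 36.0 × 59.3/(470 + 59.3) = 4.03 V.
With the supply zeroed, R_s and R_g appear in parallel from the tap: R_th = R_s‖R_g = (470 × 59.3)/529.3 = 52.7 kΩ.

V_th = 4.03 V, R_th = 52.7 kΩ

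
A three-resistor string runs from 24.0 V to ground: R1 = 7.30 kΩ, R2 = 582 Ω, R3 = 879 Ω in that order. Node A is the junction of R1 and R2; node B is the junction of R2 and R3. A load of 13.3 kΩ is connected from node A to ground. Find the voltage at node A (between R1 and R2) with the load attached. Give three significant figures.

Below node A the series string R2+R3 = 1461 Ω sits in parallel with the 13300 Ω load: 1316 Ω.
V_A = 24.0 × 1316/(7300 + 1316) = 3.67 V.

V ≈ 3.67 V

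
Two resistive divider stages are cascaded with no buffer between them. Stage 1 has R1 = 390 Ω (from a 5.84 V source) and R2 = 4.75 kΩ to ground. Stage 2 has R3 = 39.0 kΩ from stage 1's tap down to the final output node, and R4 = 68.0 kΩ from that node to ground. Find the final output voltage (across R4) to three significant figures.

Stage 2 presents R3+R4 = 107000 Ω as a load on stage 1's tap.
Stage 1's lower leg becomes R2‖(R3+R4) = 4548 Ω, so V_mid = 5.84 × 4548/4938 = 5.379 V.
Stage 2 is itself unloaded: V_out = V_mid × R4/(R3+R4) = 5.379 × 68000/107000 = 3.42 V.

V_out ≈ 3.42 V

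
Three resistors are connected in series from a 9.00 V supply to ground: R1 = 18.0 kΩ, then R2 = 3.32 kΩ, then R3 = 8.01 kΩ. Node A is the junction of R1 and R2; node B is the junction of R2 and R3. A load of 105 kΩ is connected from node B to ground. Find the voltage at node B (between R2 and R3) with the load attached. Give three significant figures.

V ≈ 2.33 V

At node B, R3 is in parallel with the load: R3‖R_L = 7.442 kΩ.
Below node A the resistance is R2 + (R3‖R_L) = 10.76 kΩ, so V_A = 9.00 × 10.76/28.76 = 3.368 V.
Then V_B = V_A × (R3‖R_L)/(R2 + R3‖R_L) = 3.368 × 7.442/10.76 = 2.33 V.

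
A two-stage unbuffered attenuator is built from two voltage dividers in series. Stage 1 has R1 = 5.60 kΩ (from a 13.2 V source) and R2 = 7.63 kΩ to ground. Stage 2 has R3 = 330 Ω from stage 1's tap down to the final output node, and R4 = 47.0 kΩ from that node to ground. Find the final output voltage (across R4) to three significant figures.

V_out ≈ 7.08 V

Stage 2 presents R3+R4 = 47330 Ω as a load on stage 1's tap.
Stage 1's lower leg becomes R2‖(R3+R4) = 6571 Ω, so V_mid = 13.2 × 6571/12170 = 7.126 V.
Stage 2 is itself unloaded: V_out = V_mid × R4/(R3+R4) = 7.126 × 47000/47330 = 7.08 V.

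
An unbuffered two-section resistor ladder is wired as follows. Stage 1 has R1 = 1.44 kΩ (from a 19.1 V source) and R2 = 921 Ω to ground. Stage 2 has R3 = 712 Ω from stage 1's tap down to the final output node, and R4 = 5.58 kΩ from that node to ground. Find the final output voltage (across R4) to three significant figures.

V_out ≈ 6.07 V

Stage 2 presents R3+R4 = 6292 Ω as a load on stage 1's tap.
Stage 1's lower leg becomes R2‖(R3+R4) = 803.4 Ω, so V_mid = 19.1 × 803.4/2243 = 6.840 V.
Stage 2 is itself unloaded: V_out = V_mid × R4/(R3+R4) = 6.840 × 5580/6292 = 6.07 V.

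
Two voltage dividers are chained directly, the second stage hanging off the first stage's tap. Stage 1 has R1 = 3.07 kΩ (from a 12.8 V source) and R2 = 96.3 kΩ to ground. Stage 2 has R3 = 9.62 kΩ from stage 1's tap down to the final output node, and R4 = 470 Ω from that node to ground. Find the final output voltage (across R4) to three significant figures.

V_out ≈ 0.446 V

Stage 2 presents R3+R4 = 10090 Ω as a load on stage 1's tap.
Stage 1's lower leg becomes R2‖(R3+R4) = 9133 Ω, so V_mid = 12.8 × 9133/12200 = 9.580 V.
Stage 2 is itself unloaded: V_out = V_mid × R4/(R3+R4) = 9.580 × 470/10090 = 0.446 V.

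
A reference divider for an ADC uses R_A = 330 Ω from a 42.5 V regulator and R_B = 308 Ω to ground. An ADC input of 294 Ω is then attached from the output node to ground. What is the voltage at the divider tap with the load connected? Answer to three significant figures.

V_out ≈ 13.3 V

The load sits in parallel with R_B: R_B‖R_L = (308 × 294) / (308 + 294) = 150.4 Ω.
V_out = 42.5 × 150.4 / (330 + 150.4) = 42.5 × 150.4/480.4 = 13.3 V.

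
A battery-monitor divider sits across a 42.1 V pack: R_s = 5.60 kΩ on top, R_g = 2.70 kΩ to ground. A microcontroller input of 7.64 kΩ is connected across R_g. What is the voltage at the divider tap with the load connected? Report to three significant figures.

The load sits in parallel with R_g: R_g‖R_L = (2.70 × 7.64) / (2.70 + 7.64) = 1.995 kΩ.
V_out = 42.1 × 1.995 / (5.60 + 1.995) = 42.1 × 1.995/7.595 = 11.1 V.

V_out ≈ 11.1 V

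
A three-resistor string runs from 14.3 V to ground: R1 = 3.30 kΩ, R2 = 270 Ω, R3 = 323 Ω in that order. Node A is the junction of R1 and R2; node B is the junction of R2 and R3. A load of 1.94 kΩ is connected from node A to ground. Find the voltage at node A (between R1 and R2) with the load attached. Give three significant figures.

V ≈ 1.73 V

Below node A the series string R2+R3 = 593.0 Ω sits in parallel with the 1940 Ω load: 454.2 Ω.
V_A = 14.3 × 454.2/(3300 + 454.2) = 1.73 V.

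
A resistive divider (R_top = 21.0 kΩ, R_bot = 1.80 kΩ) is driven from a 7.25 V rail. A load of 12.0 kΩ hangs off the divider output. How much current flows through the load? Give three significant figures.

R_bot‖R_L = 1.565 kΩ; V_out = 7.25 × 1.565/22.57 = 0.5029 V.
I_L = V_out / R_L = 0.5029 / 12.0 kΩ = 0.0419 mA.

I_L ≈ 0.0419 mA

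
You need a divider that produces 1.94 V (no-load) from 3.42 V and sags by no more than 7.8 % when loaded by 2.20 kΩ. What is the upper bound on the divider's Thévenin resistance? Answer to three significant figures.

R_th ≤ 186 Ω

Loading drop = R_th/(R_th + R_L) ≤ 0.0780, so R_th ≤ R_L · ε/(1−ε) = 2.20 kΩ × 0.0780/0.9220 = 186 Ω.
(Any R1, R2 with R2/(R1+R2) = 0.567 and R1‖R2 ≤ 186 Ω will meet the spec.)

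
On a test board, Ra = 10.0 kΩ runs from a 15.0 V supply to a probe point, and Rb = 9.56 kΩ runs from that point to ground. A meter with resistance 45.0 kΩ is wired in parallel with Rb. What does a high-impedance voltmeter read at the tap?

The load sits in parallel with Rb: Rb‖R_L = (9.56 × 45.0) / (9.56 + 45.0) = 7.885 kΩ.
V_out = 15.0 × 7.885 / (10.0 + 7.885) = 15.0 × 7.885/17.88 = 6.61 V.
(Unloaded it would have been 7.33 V.)

V_out ≈ 6.61 V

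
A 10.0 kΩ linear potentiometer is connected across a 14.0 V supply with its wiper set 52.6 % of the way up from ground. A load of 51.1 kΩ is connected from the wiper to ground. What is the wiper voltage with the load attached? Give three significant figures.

V ≈ 7.02 V

The wiper splits the pot into (1−α)R = 4.740 kΩ above and αR = 5.260 kΩ below.
Lower section ‖ load = 4.769 kΩ.
V_wiper = 14.0 × 4.769/(4.740 + 4.769) = 7.02 V.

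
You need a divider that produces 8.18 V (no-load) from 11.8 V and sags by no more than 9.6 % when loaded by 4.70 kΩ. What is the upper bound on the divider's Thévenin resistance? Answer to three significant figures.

Loading drop = R_th/(R_th + R_L) ≤ 0.0960, so R_th ≤ R_L · ε/(1−ε) = 4.70 kΩ × 0.0960/0.9040 = 499 Ω.
(Any R1, R2 with R2/(R1+R2) = 0.693 and R1‖R2 ≤ 499 Ω will meet the spec.)

R_th ≤ 499 Ω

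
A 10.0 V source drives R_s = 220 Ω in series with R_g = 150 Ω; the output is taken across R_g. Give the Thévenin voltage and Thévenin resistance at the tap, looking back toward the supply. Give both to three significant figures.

V_th = 4.05 V, R_th = 89.2 Ω

V_th is the open-circuit tap voltage: 10.0 × 150/(220 + 150) = 4.05 V.
With the supply zeroed, R_s and R_g appear in parallel from the tap: R_th = R_s‖R_g = (220 × 150)/370.0 = 89.2 Ω.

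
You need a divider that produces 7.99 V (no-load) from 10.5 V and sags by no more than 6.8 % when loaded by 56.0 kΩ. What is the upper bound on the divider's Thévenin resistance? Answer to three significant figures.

Loading drop = R_th/(R_th + R_L) ≤ 0.0680, so R_th ≤ R_L · ε/(1−ε) = 56.0 kΩ × 0.0680/0.9320 = 4.09 kΩ.
(Any R1, R2 with R2/(R1+R2) = 0.761 and R1‖R2 ≤ 4.09 kΩ will meet the spec.)

R_th ≤ 4.09 kΩ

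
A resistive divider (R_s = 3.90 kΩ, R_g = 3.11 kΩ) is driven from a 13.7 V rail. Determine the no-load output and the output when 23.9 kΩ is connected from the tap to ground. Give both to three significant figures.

Unloaded: 6.08 V; loaded: 5.67 V

Open-circuit: V = 13.7 × 3.11/(3.90 + 3.11) = 6.08 V.
With the load, R_g becomes R_g‖R_L = 2.752 kΩ, so V = 13.7 × 2.752/6.652 = 5.67 V.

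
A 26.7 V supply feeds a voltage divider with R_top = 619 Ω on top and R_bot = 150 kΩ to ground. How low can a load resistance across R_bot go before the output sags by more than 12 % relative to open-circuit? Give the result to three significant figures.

R_L(min) ≈ 4.52 kΩ

Output resistance R_th = R_top‖R_bot = (619 × 150000)/150600 = 616.5 Ω.
The fractional drop is R_th/(R_th + R_L); requiring this ≤ 0.120 gives R_L ≥ R_th(1/0.120 − 1) = 616.5 × 7.333 = 4.52 kΩ.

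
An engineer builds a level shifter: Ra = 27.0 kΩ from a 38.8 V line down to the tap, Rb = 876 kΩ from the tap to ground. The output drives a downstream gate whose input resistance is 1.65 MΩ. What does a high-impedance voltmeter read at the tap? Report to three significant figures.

The load sits in parallel with Rb: Rb‖R_L = (876 × 1650) / (876 + 1650) = 572.2 kΩ.
V_out = 38.8 × 572.2 / (27.0 + 572.2) = 38.8 × 572.2/599.2 = 37.1 V.

V_out ≈ 37.1 V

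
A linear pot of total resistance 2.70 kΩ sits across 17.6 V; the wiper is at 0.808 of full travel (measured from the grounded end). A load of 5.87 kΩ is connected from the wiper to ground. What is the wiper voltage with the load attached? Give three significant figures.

The wiper splits the pot into (1−α)R = 518.4 Ω above and αR = 2182 Ω below.
Lower section ‖ load = 1590 Ω.
V_wiper = 17.6 × 1590/(518.4 + 1590) = 13.3 V.

V ≈ 13.3 V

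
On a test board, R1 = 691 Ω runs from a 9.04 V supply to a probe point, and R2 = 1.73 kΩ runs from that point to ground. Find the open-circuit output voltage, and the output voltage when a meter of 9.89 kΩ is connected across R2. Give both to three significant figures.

Unloaded: 6.46 V; loaded: 6.15 V

Open-circuit: V = 9.04 × 1730/(691 + 1730) = 6.46 V.
With the load, R2 becomes R2‖R_L = 1472 Ω, so V = 9.04 × 1472/2163 = 6.15 V.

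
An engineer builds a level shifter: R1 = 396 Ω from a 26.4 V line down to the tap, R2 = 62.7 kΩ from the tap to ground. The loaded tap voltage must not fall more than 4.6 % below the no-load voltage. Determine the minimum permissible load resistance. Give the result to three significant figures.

Output resistance R_th = R1‖R2 = (396 × 62700)/63100 = 393.5 Ω.
The fractional drop is R_th/(R_th + R_L); requiring this ≤ 0.0460 gives R_L ≥ R_th(1/0.0460 − 1) = 393.5 × 20.74 = 8.16 kΩ.

R_L(min) ≈ 8.16 kΩ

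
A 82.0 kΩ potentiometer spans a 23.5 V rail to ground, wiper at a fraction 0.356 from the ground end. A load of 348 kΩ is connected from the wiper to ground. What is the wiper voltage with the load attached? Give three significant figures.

V ≈ 7.94 V

The wiper splits the pot into (1−α)R = 52.81 kΩ above and αR = 29.19 kΩ below.
Lower section ‖ load = 26.93 kΩ.
V_wiper = 23.5 × 26.93/(52.81 + 26.93) = 7.94 V.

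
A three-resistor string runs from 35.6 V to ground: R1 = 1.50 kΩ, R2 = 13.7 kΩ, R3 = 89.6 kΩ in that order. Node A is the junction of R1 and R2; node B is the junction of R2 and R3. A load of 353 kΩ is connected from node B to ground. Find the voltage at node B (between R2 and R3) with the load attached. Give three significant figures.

At node B, R3 is in parallel with the load: R3‖R_L = 71.46 kΩ.
Below node A the resistance is R2 + (R3‖R_L) = 85.16 kΩ, so V_A = 35.6 × 85.16/86.66 = 34.98 V.
Then V_B = V_A × (R3‖R_L)/(R2 + R3‖R_L) = 34.98 × 71.46/85.16 = 29.4 V.

V ≈ 29.4 V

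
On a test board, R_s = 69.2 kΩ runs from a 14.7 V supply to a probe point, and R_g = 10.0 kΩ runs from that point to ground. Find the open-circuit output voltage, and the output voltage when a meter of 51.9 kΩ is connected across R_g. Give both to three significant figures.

Unloaded: 1.86 V; loaded: 1.59 V

Open-circuit: V = 14.7 × 10.0/(69.2 + 10.0) = 1.86 V.
With the load, R_g becomes R_g‖R_L = 8.384 kΩ, so V = 14.7 × 8.384/77.58 = 1.59 V.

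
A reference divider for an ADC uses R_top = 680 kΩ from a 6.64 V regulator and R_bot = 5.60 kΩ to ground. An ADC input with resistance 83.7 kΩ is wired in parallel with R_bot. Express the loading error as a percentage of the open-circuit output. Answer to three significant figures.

6.22 %

The divider's output (Thévenin) resistance is R_top‖R_bot = 5.554 kΩ.
Fractional drop under load = R_th/(R_th + R_L) = 5.554 / (5.554 + 83.7) = 0.06223.
So the output falls by 6.22 %.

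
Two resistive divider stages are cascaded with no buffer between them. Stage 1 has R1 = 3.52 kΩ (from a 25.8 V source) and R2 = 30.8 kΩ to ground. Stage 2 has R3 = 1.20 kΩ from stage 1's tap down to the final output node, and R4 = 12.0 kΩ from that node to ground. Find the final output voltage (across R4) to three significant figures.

V_out ≈ 17.0 V

Stage 2 presents R3+R4 = 13.20 kΩ as a load on stage 1's tap.
Stage 1's lower leg becomes R2‖(R3+R4) = 9.240 kΩ, so V_mid = 25.8 × 9.240/12.76 = 18.68 V.
Stage 2 is itself unloaded: V_out = V_mid × R4/(R3+R4) = 18.68 × 12.0/13.20 = 17.0 V.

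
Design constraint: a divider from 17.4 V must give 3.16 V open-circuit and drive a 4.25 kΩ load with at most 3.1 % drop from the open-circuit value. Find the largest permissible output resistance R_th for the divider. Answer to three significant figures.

Loading drop = R_th/(R_th + R_L) ≤ 0.0310, so R_th ≤ R_L · ε/(1−ε) = 4.25 kΩ × 0.0310/0.9690 = 136 Ω.

R_th ≤ 136 Ω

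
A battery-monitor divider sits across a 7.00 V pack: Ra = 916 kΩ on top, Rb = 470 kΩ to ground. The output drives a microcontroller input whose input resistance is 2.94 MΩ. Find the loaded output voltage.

The load sits in parallel with Rb: Rb‖R_L = (470 × 2940) / (470 + 2940) = 405.2 kΩ.
V_out = 7.00 × 405.2 / (916 + 405.2) = 7.00 × 405.2/1321 = 2.15 V.
(Unloaded it would have been 2.37 V.)

V_out ≈ 2.15 V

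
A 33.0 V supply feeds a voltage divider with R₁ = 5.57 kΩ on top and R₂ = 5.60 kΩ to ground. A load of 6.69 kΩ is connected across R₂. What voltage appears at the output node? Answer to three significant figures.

The load sits in parallel with R₂: R₂‖R_L = (5.60 × 6.69) / (5.60 + 6.69) = 3.048 kΩ.
V_out = 33.0 × 3.048 / (5.57 + 3.048) = 33.0 × 3.048/8.618 = 11.7 V.

V_out ≈ 11.7 V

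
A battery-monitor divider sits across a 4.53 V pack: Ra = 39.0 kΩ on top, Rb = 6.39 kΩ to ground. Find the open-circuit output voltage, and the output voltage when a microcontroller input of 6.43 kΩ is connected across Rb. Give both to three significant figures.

Open-circuit: V = 4.53 × 6.39/(39.0 + 6.39) = 0.638 V.
With the load, Rb becomes Rb‖R_L = 3.205 kΩ, so V = 4.53 × 3.205/42.20 = 0.344 V.

Unloaded: 0.638 V; loaded: 0.344 V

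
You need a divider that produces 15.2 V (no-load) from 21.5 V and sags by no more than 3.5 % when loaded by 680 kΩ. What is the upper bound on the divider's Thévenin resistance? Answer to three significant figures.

R_th ≤ 24.7 kΩ

Loading drop = R_th/(R_th + R_L) ≤ 0.0350, so R_th ≤ R_L · ε/(1−ε) = 680 kΩ × 0.0350/0.9650 = 24.7 kΩ.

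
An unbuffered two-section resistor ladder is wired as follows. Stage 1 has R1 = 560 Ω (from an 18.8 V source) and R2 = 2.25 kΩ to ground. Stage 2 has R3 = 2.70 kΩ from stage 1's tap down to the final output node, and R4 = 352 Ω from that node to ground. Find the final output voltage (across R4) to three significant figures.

Stage 2 presents R3+R4 = 3052 Ω as a load on stage 1's tap.
Stage 1's lower leg becomes R2‖(R3+R4) = 1295 Ω, so V_mid = 18.8 × 1295/1855 = 13.13 V.
Stage 2 is itself unloaded: V_out = V_mid × R4/(R3+R4) = 13.13 × 352/3052 = 1.51 V.

V_out ≈ 1.51 V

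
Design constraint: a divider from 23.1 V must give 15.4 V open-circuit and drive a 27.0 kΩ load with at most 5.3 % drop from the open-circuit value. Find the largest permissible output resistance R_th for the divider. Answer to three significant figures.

Loading drop = R_th/(R_th + R_L) ≤ 0.0530, so R_th ≤ R_L · ε/(1−ε) = 27.0 kΩ × 0.0530/0.9470 = 1.51 kΩ.
(Any R1, R2 with R2/(R1+R2) = 0.667 and R1‖R2 ≤ 1.51 kΩ will meet the spec.)

R_th ≤ 1.51 kΩ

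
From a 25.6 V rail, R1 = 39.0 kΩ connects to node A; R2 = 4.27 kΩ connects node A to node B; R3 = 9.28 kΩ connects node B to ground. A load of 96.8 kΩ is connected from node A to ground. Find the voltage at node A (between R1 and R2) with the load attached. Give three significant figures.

V ≈ 5.98 V

Below node A the series string R2+R3 = 13.55 kΩ sits in parallel with the 96.8 kΩ load: 11.89 kΩ.
V_A = 25.6 × 11.89/(39.0 + 11.89) = 5.98 V.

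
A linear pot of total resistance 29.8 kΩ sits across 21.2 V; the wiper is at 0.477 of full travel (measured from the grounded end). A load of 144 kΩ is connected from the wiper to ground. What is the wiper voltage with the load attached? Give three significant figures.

V ≈ 9.62 V

The wiper splits the pot into (1−α)R = 15.59 kΩ above and αR = 14.21 kΩ below.
Lower section ‖ load = 12.94 kΩ.
V_wiper = 21.2 × 12.94/(15.59 + 12.94) = 9.62 V.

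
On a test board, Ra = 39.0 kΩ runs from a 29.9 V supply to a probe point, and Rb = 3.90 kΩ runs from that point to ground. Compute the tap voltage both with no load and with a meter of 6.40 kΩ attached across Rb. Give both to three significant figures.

Open-circuit: V = 29.9 × 3.90/(39.0 + 3.90) = 2.72 V.
With the load, Rb becomes Rb‖R_L = 2.423 kΩ, so V = 29.9 × 2.423/41.42 = 1.75 V.

Unloaded: 2.72 V; loaded: 1.75 V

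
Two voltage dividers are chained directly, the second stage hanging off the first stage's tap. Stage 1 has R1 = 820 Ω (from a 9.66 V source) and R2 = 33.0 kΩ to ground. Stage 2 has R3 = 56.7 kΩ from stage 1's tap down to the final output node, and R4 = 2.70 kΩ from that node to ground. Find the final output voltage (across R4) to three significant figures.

Stage 2 presents R3+R4 = 59400 Ω as a load on stage 1's tap.
Stage 1's lower leg becomes R2‖(R3+R4) = 21210 Ω, so V_mid = 9.66 × 21210/22030 = 9.301 V.
Stage 2 is itself unloaded: V_out = V_mid × R4/(R3+R4) = 9.301 × 2700/59400 = 0.423 V.

V_out ≈ 0.423 V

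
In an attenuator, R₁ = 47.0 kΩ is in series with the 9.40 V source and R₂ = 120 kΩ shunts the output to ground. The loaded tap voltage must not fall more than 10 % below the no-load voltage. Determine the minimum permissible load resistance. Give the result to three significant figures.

Output resistance R_th = R₁‖R₂ = (47.0 × 120)/167.0 = 33.77 kΩ.
The fractional drop is R_th/(R_th + R_L); requiring this ≤ 0.100 gives R_L ≥ R_th(1/0.100 − 1) = 33.77 × 9.000 = 304 kΩ.

R_L(min) ≈ 304 kΩ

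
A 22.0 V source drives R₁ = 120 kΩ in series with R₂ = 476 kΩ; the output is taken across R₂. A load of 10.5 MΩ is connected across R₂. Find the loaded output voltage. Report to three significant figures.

The load sits in parallel with R₂: R₂‖R_L = (476 × 10500) / (476 + 10500) = 455.4 kΩ.
V_out = 22.0 × 455.4 / (120 + 455.4) = 22.0 × 455.4/575.4 = 17.4 V.

V_out ≈ 17.4 V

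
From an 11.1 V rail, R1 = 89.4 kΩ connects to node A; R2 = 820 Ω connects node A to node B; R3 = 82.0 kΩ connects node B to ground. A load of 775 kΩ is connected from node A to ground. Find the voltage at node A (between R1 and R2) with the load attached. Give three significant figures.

V ≈ 5.06 V

Below node A the series string R2+R3 = 82820 Ω sits in parallel with the 775000 Ω load: 74820 Ω.
V_A = 11.1 × 74820/(89400 + 74820) = 5.06 V.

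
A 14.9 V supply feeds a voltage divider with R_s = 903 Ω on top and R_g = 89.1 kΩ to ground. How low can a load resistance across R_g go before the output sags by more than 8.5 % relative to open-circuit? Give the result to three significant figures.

R_L(min) ≈ 9.62 kΩ

Output resistance R_th = R_s‖R_g = (903 × 89100)/90000 = 893.9 Ω.
The fractional drop is R_th/(R_th + R_L); requiring this ≤ 0.0850 gives R_L ≥ R_th(1/0.0850 − 1) = 893.9 × 10.76 = 9.62 kΩ.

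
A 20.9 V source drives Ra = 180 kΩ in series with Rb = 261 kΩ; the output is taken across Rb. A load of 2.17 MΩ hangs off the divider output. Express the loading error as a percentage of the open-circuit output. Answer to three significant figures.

4.68 %

The divider's output (Thévenin) resistance is Ra‖Rb = 106.5 kΩ.
Fractional drop under load = R_th/(R_th + R_L) = 106.5 / (106.5 + 2170) = 0.04680.
So the output falls by 4.68 %.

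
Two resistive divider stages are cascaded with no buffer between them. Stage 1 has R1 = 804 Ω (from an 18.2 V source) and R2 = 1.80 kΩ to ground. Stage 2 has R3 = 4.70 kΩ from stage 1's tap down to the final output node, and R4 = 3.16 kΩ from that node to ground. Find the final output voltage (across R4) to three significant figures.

Stage 2 presents R3+R4 = 7860 Ω as a load on stage 1's tap.
Stage 1's lower leg becomes R2‖(R3+R4) = 1465 Ω, so V_mid = 18.2 × 1465/2269 = 11.75 V.
Stage 2 is itself unloaded: V_out = V_mid × R4/(R3+R4) = 11.75 × 3160/7860 = 4.72 V.

V_out ≈ 4.72 V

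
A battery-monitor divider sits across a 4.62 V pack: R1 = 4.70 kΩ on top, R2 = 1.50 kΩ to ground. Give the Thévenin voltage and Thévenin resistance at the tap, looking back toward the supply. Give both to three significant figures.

V_th = 1.12 V, R_th = 1.14 kΩ

V_th is the open-circuit tap voltage: 4.62 × 1.50/(4.70 + 1.50) = 1.12 V.
With the supply zeroed, R1 and R2 appear in parallel from the tap: R_th = R1‖R2 = (4.70 × 1.50)/6.200 = 1.14 kΩ.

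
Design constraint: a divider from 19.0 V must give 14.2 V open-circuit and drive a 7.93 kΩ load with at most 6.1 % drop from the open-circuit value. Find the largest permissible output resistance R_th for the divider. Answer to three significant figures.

R_th ≤ 515 Ω

Loading drop = R_th/(R_th + R_L) ≤ 0.0610, so R_th ≤ R_L · ε/(1−ε) = 7.93 kΩ × 0.0610/0.9390 = 515 Ω.
(Any R1, R2 with R2/(R1+R2) = 0.747 and R1‖R2 ≤ 515 Ω will meet the spec.)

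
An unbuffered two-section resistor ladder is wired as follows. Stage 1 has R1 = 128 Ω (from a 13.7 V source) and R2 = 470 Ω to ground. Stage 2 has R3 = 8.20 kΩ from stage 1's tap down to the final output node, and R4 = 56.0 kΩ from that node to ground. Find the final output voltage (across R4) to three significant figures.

Stage 2 presents R3+R4 = 64200 Ω as a load on stage 1's tap.
Stage 1's lower leg becomes R2‖(R3+R4) = 466.6 Ω, so V_mid = 13.7 × 466.6/594.6 = 10.75 V.
Stage 2 is itself unloaded: V_out = V_mid × R4/(R3+R4) = 10.75 × 56000/64200 = 9.38 V.

V_out ≈ 9.38 V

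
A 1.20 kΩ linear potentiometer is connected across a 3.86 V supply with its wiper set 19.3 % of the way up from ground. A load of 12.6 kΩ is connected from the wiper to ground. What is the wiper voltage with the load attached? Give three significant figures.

V ≈ 0.734 V

The wiper splits the pot into (1−α)R = 968.4 Ω above and αR = 231.6 Ω below.
Lower section ‖ load = 227.4 Ω.
V_wiper = 3.86 × 227.4/(968.4 + 227.4) = 0.734 V.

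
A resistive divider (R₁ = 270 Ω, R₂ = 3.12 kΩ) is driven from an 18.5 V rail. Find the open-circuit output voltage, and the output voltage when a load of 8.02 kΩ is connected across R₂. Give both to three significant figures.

Unloaded: 17.0 V; loaded: 16.5 V

Open-circuit: V = 18.5 × 3120/(270 + 3120) = 17.0 V.
With the load, R₂ becomes R₂‖R_L = 2246 Ω, so V = 18.5 × 2246/2516 = 16.5 V.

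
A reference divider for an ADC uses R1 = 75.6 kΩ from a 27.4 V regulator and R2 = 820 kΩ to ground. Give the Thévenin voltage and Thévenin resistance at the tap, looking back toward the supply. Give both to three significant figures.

V_th = 25.1 V, R_th = 69.2 kΩ

V_th is the open-circuit tap voltage: 27.4 × 820/(75.6 + 820) = 25.1 V.
With the supply zeroed, R1 and R2 appear in parallel from the tap: R_th = R1‖R2 = (75.6 × 820)/895.6 = 69.2 kΩ.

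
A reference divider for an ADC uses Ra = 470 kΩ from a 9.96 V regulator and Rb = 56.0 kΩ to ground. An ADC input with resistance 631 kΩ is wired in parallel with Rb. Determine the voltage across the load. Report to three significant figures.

The load sits in parallel with Rb: Rb‖R_L = (56.0 × 631) / (56.0 + 631) = 51.44 kΩ.
V_out = 9.96 × 51.44 / (470 + 51.44) = 9.96 × 51.44/521.4 = 0.982 V.
(Unloaded it would have been 1.06 V.)

V_out ≈ 0.982 V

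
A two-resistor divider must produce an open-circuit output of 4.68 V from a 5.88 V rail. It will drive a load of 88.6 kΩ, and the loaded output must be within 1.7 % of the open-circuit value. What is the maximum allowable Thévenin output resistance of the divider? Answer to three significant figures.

Loading drop = R_th/(R_th + R_L) ≤ 0.0170, so R_th ≤ R_L · ε/(1−ε) = 88.6 kΩ × 0.0170/0.9830 = 1.53 kΩ.
(Any R1, R2 with R2/(R1+R2) = 0.796 and R1‖R2 ≤ 1.53 kΩ will meet the spec.)

R_th ≤ 1.53 kΩ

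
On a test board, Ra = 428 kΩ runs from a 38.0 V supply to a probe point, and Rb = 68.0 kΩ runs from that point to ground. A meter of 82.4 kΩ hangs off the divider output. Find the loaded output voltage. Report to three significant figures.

V_out ≈ 3.04 V

The load sits in parallel with Rb: Rb‖R_L = (68.0 × 82.4) / (68.0 + 82.4) = 37.26 kΩ.
V_out = 38.0 × 37.26 / (428 + 37.26) = 38.0 × 37.26/465.3 = 3.04 V.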